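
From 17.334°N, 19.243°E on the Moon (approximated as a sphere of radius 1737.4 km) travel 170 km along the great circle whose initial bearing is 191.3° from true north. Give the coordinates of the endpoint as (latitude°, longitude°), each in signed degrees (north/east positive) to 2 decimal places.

Angular distance δ = d/R = 170/1737.4 = 0.09785 rad; initial bearing θ = 3.3388 rad.
sin φ₂ = sin φ₁ cos δ + cos φ₁ sin δ cos θ = (0.2979)(0.9952) + (0.9546)(0.0977)(-0.9806) = 0.2051, so φ₂ = 11.83°.
Δλ = atan2(sin θ sin δ cos φ₁, cos δ − sin φ₁ sin φ₂) = atan2(-0.0183, 0.9341) = -1.121°.
λ₂ = 19.243° − 1.121° = 18.12°.

11.83°, 18.12°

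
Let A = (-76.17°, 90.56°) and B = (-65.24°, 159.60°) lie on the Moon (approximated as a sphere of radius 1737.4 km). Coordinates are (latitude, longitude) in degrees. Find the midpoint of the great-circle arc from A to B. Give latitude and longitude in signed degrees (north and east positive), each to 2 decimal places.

-73.64°, 135.72°

Central angle δ = 0.4089 rad. Interpolating on the sphere with fraction f = 0.5:
P = [sin((1−f)δ)·A + sin(fδ)·B] / sin δ = 0.5106·A + 0.5106·B in Cartesian coordinates,
giving P = (-0.2016, 0.1966, -0.9595), i.e. latitude -73.64°, longitude 135.72°.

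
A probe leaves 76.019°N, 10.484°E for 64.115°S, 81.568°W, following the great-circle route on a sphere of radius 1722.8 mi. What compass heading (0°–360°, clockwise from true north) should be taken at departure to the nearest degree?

245°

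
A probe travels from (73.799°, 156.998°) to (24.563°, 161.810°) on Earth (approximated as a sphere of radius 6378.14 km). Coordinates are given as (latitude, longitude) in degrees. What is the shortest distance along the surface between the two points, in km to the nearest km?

In radians: φ₁ = 1.2880, φ₂ = 0.4287, Δλ = 4.812° = 0.0840 rad.
Haversine: a = sin²(Δφ/2) + cos φ₁ cos φ₂ sin²(Δλ/2) = 0.1735 + (0.2790)(0.9095)(0.0018) = 0.17397.
Central angle c = 2·arcsin(√a) = 0.86051 rad.
Distance = R·c = 6378.14 × 0.8605 ≈ 5488 km.

5488 km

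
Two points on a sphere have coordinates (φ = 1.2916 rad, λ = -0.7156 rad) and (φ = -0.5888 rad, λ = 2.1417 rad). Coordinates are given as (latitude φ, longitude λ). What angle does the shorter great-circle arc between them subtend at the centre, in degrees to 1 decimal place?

In radians: φ₁ = 1.2916, φ₂ = -0.5888, Δλ = 163.711° = 2.8573 rad.
Haversine: a = sin²(Δφ/2) + cos φ₁ cos φ₂ sin²(Δλ/2) = 0.6523 + (0.2756)(0.8316)(0.9799) = 0.87692.
Central angle c = 2·arcsin(√a) = 2.42468 rad.
So the angular separation is 138.9°.

138.9°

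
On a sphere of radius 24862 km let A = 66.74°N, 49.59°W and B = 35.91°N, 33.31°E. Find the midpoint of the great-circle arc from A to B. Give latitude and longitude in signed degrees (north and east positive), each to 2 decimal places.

The central angle between A and B is δ = 0.9541 rad.
With f = 0.5, the slerp weights are sin((1−f)δ)/sin δ = 0.5628 and sin(fδ)/sin δ = 0.5628.
Weighted sum of the unit vectors: (0.5628)·(0.2560,-0.3007,0.9187) + (0.5628)·(0.6769,0.4448,0.5865) = (0.5251, 0.0811, 0.8472).
Converting back: φ = atan2(z, √(x²+y²)) = 57.91°, λ = atan2(y, x) = 8.78°.

57.91°, 8.78°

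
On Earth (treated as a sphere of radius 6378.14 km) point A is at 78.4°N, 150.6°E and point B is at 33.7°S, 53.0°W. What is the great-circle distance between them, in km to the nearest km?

14936 km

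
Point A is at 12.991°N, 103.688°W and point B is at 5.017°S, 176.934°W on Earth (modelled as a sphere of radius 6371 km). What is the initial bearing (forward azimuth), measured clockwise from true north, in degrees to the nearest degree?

261°

With φ₁ = 0.2267, φ₂ = -0.0876, Δλ = -1.2784 rad, the forward-azimuth formula gives
θ = atan2( sin Δλ cos φ₂ , cos φ₁ sin φ₂ − sin φ₁ cos φ₂ cos Δλ ) = atan2(-0.9539, -0.1498) = -98.92°.
Adding 360° brings this into [0°, 360°): 261°.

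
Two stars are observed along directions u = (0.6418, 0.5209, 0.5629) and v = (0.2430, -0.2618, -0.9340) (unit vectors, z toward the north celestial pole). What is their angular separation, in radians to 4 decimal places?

2.1015 rad

u·v = -0.5062; |u| = 1.0001, |v| = 1.0000.
cos θ = (u·v)/(|u||v|) = -0.5062, so θ = 2.1015 rad.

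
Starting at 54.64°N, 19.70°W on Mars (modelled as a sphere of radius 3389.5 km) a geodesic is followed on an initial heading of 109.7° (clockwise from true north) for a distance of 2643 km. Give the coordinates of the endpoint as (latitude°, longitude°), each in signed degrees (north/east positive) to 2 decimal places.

26.28°, 27.88°

Angular distance δ = d/R = 2643/3389.5 = 0.77976 rad; initial bearing θ = 1.9146 rad.
sin φ₂ = sin φ₁ cos δ + cos φ₁ sin δ cos θ = (0.8155)(0.7111) + (0.5787)(0.7031)(-0.3371) = 0.4427, so φ₂ = 26.28°.
Δλ = atan2(sin θ sin δ cos φ₁, cos δ − sin φ₁ sin φ₂) = atan2(0.3831, 0.3500) = 47.583°.
λ₂ = -19.700° + 47.583° = 27.88°.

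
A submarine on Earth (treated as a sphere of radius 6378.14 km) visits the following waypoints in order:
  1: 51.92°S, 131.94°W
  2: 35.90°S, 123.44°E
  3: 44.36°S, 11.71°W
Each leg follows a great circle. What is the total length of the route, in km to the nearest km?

17860 km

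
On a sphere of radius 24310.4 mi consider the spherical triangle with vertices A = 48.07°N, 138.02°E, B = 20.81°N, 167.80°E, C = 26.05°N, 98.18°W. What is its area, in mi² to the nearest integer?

352117499 mi²

Side lengths (central angles): a = 1.4735, b = 1.5780, c = 0.6327 rad; semiperimeter s = 1.8421.
By l'Huilier's theorem, tan(E/4) = √[tan(s/2) tan((s−a)/2) tan((s−b)/2) tan((s−c)/2)], giving spherical excess E = 0.5958 rad.
Area = E·R² = 0.5958 × (24310.4)² ≈ 352117499 mi².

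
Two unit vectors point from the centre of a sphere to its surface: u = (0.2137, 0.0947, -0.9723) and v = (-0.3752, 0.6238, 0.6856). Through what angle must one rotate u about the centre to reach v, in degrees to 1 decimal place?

133.5°

u·v = -0.6877; |u| = 1.0000, |v| = 1.0000.
cos θ = (u·v)/(|u||v|) = -0.6877, so θ = 133.5°.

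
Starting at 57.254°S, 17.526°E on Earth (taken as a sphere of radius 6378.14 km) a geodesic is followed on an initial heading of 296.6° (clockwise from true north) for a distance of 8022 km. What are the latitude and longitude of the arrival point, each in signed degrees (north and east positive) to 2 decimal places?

-1.64°, -40.80°

Angular distance δ = d/R = 8022/6378.14 = 1.25773 rad; initial bearing θ = 5.1766 rad.
sin φ₂ = sin φ₁ cos δ + cos φ₁ sin δ cos θ = (-0.8411)(0.3080) + (0.5409)(0.9514)(0.4478) = -0.0286, so φ₂ = -1.64°.
Δλ = atan2(sin θ sin δ cos φ₁, cos δ − sin φ₁ sin φ₂) = atan2(-0.4602, 0.2839) = -58.325°.
λ₂ = 17.526° − 58.325° = -40.80°.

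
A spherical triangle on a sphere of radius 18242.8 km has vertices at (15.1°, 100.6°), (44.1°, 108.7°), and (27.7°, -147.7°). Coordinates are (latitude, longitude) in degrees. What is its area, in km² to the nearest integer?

Side lengths (central angles): a = 1.3959, b = 1.7670, c = 0.5202 rad; semiperimeter s = 1.8416.
By l'Huilier's theorem, tan(E/4) = √[tan(s/2) tan((s−a)/2) tan((s−b)/2) tan((s−c)/2)], giving spherical excess E = 0.3708 rad.
Area = E·R² = 0.3708 × (18242.8)² ≈ 123390121 km².

123390121 km²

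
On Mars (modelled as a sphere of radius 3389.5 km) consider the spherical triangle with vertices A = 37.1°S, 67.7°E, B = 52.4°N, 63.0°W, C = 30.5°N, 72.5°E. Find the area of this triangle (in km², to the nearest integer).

14717608 km²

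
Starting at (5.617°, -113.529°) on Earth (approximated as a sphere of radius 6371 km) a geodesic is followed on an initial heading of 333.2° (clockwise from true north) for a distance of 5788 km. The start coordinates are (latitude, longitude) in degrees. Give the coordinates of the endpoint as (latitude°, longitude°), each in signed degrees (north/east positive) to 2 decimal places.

Angular distance δ = d/R = 5788/6371 = 0.90849 rad; initial bearing θ = 5.8154 rad.
sin φ₂ = sin φ₁ cos δ + cos φ₁ sin δ cos θ = (0.0979)(0.6149) + (0.9952)(0.7886)(0.8926) = 0.7607, so φ₂ = 49.52°.
Δλ = atan2(sin θ sin δ cos φ₁, cos δ − sin φ₁ sin φ₂) = atan2(-0.3538, 0.5405) = -33.212°.
λ₂ = -113.529° − 33.212° = -146.74°.

49.52°, -146.74°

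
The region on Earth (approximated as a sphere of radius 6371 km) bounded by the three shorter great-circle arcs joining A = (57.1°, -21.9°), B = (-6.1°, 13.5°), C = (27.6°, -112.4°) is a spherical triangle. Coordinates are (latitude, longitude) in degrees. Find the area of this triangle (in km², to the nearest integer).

33111066 km²

Side lengths (central angles): a = 2.1724, b = 1.1758, c = 1.2121 rad; semiperimeter s = 2.2802.
By l'Huilier's theorem, tan(E/4) = √[tan(s/2) tan((s−a)/2) tan((s−b)/2) tan((s−c)/2)], giving spherical excess E = 0.8158 rad.
Area = E·R² = 0.8158 × (6371)² ≈ 33111066 km².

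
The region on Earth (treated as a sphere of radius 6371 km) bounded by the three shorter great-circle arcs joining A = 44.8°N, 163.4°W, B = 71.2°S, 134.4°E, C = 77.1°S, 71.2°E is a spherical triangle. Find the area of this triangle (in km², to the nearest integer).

Side lengths (central angles): a = 0.3005, b = 2.4633, c = 2.1657 rad; semiperimeter s = 2.4647.
By l'Huilier's theorem, tan(E/4) = √[tan(s/2) tan((s−a)/2) tan((s−b)/2) tan((s−c)/2)], giving spherical excess E = 0.0963 rad.
Area = E·R² = 0.0963 × (6371)² ≈ 3907837 km².

3907837 km²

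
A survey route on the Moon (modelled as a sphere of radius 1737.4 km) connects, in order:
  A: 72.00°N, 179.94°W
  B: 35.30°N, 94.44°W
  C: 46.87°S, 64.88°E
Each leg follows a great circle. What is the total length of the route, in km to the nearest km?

Leg A→B: central angle 0.9651 rad, distance 1676.7 km.
Leg B→C: central angle 2.8045 rad, distance 4872.6 km.
Total: 1676.7 + 4872.6 ≈ 6549 km.

6549 km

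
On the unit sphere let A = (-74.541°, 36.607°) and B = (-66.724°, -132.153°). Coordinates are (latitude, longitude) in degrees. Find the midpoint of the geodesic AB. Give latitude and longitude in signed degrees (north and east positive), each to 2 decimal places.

-85.64°, -110.92°

Central angle δ = 0.6728 rad. Interpolating on the sphere with fraction f = 0.5:
P = [sin((1−f)δ)·A + sin(fδ)·B] / sin δ = 0.5297·A + 0.5297·B in Cartesian coordinates,
giving P = (-0.0271, -0.0710, -0.9971), i.e. latitude -85.64°, longitude -110.92°.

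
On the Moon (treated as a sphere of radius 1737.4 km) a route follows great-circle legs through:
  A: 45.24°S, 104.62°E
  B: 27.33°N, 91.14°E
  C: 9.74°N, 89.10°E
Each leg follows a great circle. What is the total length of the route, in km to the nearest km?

Leg A→B: central angle 1.2846 rad, distance 2231.9 km.
Leg B→C: central angle 0.3088 rad, distance 536.6 km.
Total: 2231.9 + 536.6 ≈ 2768 km.

2768 km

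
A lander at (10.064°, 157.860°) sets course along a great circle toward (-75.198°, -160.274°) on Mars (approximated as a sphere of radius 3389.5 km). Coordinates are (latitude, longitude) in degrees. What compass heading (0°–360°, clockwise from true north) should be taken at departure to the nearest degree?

170°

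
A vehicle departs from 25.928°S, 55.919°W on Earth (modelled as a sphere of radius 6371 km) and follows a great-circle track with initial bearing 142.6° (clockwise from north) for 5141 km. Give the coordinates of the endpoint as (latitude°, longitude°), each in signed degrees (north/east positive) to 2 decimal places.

Angular distance δ = d/R = 5141/6371 = 0.80694 rad; initial bearing θ = 2.4888 rad.
sin φ₂ = sin φ₁ cos δ + cos φ₁ sin δ cos θ = (-0.4372)(0.6917) + (0.8993)(0.7222)(-0.7944) = -0.8184, so φ₂ = -54.93°.
Δλ = atan2(sin θ sin δ cos φ₁, cos δ − sin φ₁ sin φ₂) = atan2(0.3945, 0.3339) = 49.757°.
λ₂ = -55.919° + 49.757° = -6.16°.

-54.93°, -6.16°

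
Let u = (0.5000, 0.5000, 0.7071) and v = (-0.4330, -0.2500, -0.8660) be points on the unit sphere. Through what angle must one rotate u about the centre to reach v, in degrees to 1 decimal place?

u·v = -0.9538; |u| = 1.0000, |v| = 1.0000.
cos θ = (u·v)/(|u||v|) = -0.9539, so θ = 162.5°.

162.5°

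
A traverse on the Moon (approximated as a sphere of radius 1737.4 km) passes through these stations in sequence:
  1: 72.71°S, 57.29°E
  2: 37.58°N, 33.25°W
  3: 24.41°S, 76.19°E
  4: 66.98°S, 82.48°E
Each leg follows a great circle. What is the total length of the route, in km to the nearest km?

Leg 1→2: central angle 2.1951 rad, distance 3813.8 km.
Leg 2→3: central angle 2.0854 rad, distance 3623.2 km.
Leg 3→4: central angle 0.7462 rad, distance 1296.4 km.
Total: 3813.8 + 3623.2 + 1296.4 ≈ 8733 km.

8733 km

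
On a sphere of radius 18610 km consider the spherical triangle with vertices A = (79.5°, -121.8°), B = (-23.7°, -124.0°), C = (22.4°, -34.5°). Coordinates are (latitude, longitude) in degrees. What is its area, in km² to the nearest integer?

503795526 km²

Side lengths (central angles): a = 1.7171, b = 1.1782, c = 1.8013 rad; semiperimeter s = 2.3483.
By l'Huilier's theorem, tan(E/4) = √[tan(s/2) tan((s−a)/2) tan((s−b)/2) tan((s−c)/2)], giving spherical excess E = 1.4547 rad.
Area = E·R² = 1.4547 × (18610)² ≈ 503795526 km².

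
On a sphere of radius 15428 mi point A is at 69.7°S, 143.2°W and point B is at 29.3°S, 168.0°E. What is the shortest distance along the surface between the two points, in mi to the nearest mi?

Let φ₁ = -1.2165 rad, φ₂ = -0.5114 rad, and Δλ = -0.8517 rad.
Haversine: a = sin²(Δφ/2) + cos φ₁ cos φ₂ sin²(Δλ/2) = 0.1192 + (0.3469)(0.8721)(0.1707) = 0.17086.
Central angle c = 2·arcsin(√a) = 0.85227 rad.
Distance = R·c = 15428 × 0.8523 ≈ 13149 mi.

13149 mi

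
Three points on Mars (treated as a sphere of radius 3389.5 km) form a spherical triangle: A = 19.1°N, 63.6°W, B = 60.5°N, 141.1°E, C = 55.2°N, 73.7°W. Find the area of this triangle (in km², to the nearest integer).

266306 km²

Side lengths (central angles): a = 1.0657, b = 0.6441, c = 1.7092 rad; semiperimeter s = 1.7095.
By l'Huilier's theorem, tan(E/4) = √[tan(s/2) tan((s−a)/2) tan((s−b)/2) tan((s−c)/2)], giving spherical excess E = 0.0232 rad.
Area = E·R² = 0.0232 × (3389.5)² ≈ 266306 km².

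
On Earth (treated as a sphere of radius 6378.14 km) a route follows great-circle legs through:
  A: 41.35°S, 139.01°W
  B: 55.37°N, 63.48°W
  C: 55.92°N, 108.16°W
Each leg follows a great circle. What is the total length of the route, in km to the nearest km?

Leg A→B: central angle 2.0231 rad, distance 12903.5 km.
Leg B→C: central angle 0.4325 rad, distance 2758.2 km.
Total: 12903.5 + 2758.2 ≈ 15662 km.

15662 km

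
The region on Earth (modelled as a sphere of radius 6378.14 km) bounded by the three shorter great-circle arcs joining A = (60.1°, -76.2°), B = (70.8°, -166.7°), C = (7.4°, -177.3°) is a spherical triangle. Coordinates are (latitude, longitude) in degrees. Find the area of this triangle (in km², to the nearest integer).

13633700 km²

Side lengths (central angles): a = 1.1128, b = 1.5543, c = 0.6142 rad; semiperimeter s = 1.6406.
By l'Huilier's theorem, tan(E/4) = √[tan(s/2) tan((s−a)/2) tan((s−b)/2) tan((s−c)/2)], giving spherical excess E = 0.3351 rad.
Area = E·R² = 0.3351 × (6378.14)² ≈ 13633700 km².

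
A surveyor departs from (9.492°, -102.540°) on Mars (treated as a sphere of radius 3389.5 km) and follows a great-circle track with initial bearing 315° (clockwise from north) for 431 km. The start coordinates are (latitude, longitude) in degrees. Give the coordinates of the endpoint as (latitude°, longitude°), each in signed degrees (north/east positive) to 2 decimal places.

Angular distance δ = d/R = 431/3389.5 = 0.12716 rad; initial bearing θ = 5.4978 rad.
sin φ₂ = sin φ₁ cos δ + cos φ₁ sin δ cos θ = (0.1649)(0.9919) + (0.9863)(0.1268)(0.7071) = 0.2520, so φ₂ = 14.60°.
Δλ = atan2(sin θ sin δ cos φ₁, cos δ − sin φ₁ sin φ₂) = atan2(-0.0884, 0.9504) = -5.317°.
λ₂ = -102.540° − 5.317° = -107.86°.

14.60°, -107.86°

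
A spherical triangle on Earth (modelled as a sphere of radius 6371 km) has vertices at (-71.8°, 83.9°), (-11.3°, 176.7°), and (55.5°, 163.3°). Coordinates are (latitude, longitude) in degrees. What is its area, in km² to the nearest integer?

38337271 km²

Side lengths (central angles): a = 1.1823, b = 2.4194, c = 1.3988 rad; semiperimeter s = 2.5002.
By l'Huilier's theorem, tan(E/4) = √[tan(s/2) tan((s−a)/2) tan((s−b)/2) tan((s−c)/2)], giving spherical excess E = 0.9445 rad.
Area = E·R² = 0.9445 × (6371)² ≈ 38337271 km².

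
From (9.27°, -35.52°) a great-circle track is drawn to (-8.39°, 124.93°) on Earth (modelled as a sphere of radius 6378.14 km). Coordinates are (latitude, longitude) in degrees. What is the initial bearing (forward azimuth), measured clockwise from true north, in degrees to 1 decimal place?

88.9°

With φ₁ = 0.1618, φ₂ = -0.1464, Δλ = 2.8004 rad, the forward-azimuth formula gives
θ = atan2( sin Δλ cos φ₂ , cos φ₁ sin φ₂ − sin φ₁ cos φ₂ cos Δλ ) = atan2(0.3310, 0.0062) = 88.93°.
So the initial bearing is 88.9°.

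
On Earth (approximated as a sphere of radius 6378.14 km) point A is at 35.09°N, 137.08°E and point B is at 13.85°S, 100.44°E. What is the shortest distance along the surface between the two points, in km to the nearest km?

Let φ₁ = 0.6124 rad, φ₂ = -0.2417 rad, and Δλ = -0.6395 rad.
cos c = sin φ₁ sin φ₂ + cos φ₁ cos φ₂ cos Δλ = (0.5749)(-0.2394) + (0.8183)(0.9709)(0.8024) = 0.49986,
so c = arccos(0.49986) = 1.04735 rad.
Distance = R·c = 6378.14 × 1.0474 ≈ 6680 km.

6680 km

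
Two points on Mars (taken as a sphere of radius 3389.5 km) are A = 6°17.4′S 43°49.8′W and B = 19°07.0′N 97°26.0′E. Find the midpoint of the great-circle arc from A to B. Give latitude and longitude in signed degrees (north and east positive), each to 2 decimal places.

18.68°, 22.68°

The central angle between A and B is δ = 2.4472 rad.
With f = 0.5, the slerp weights are sin((1−f)δ)/sin δ = 1.4695 and sin(fδ)/sin δ = 1.4695.
Weighted sum of the unit vectors: (1.4695)·(0.7171,-0.6884,-0.1096) + (1.4695)·(-0.1222,0.9369,0.3275) = (0.8741, 0.3653, 0.3203).
Converting back: φ = atan2(z, √(x²+y²)) = 18.68°, λ = atan2(y, x) = 22.68°.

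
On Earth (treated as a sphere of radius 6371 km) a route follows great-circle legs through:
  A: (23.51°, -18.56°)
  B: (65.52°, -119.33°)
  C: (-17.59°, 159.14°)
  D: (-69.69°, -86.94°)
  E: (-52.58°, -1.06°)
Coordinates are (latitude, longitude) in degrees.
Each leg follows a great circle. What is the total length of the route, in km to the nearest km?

Leg A→B: central angle 1.2744 rad, distance 8119.4 km.
Leg B→C: central angle 1.7894 rad, distance 11400.2 km.
Leg C→D: central angle 1.4210 rad, distance 9053.0 km.
Leg D→E: central angle 0.7075 rad, distance 4507.6 km.
Total: 8119.4 + 11400.2 + 9053.0 + 4507.6 ≈ 33080 km.

33080 km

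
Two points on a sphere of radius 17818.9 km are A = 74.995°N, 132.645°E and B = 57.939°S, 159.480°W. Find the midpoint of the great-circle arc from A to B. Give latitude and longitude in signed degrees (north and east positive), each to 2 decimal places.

9.99°, 179.63°

The central angle between A and B is δ = 2.4447 rad.
With f = 0.5, the slerp weights are sin((1−f)δ)/sin δ = 1.4644 and sin(fδ)/sin δ = 1.4644.
Weighted sum of the unit vectors: (1.4644)·(-0.1754,0.1904,0.9659) + (1.4644)·(-0.4971,-0.1861,-0.8475) = (-0.9848, 0.0064, 0.1734).
Converting back: φ = atan2(z, √(x²+y²)) = 9.99°, λ = atan2(y, x) = 179.63°.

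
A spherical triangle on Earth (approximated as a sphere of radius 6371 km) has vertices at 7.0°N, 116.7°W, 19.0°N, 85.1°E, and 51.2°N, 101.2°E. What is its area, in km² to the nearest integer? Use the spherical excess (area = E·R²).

17084578 km²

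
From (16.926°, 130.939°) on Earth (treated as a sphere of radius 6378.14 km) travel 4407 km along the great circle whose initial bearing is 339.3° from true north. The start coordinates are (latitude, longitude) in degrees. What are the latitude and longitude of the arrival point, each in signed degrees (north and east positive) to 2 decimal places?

52.62°, 109.16°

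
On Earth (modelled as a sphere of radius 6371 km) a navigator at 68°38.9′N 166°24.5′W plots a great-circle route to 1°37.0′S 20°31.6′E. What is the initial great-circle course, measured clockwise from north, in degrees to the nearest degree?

With φ₁ = 1.1981, φ₂ = -0.0282, Δλ = -3.0206 rad, the forward-azimuth formula gives
θ = atan2( sin Δλ cos φ₂ , cos φ₁ sin φ₂ − sin φ₁ cos φ₂ cos Δλ ) = atan2(-0.1207, 0.9139) = -7.52°.
Adding 360° brings this into [0°, 360°): 352°.

352°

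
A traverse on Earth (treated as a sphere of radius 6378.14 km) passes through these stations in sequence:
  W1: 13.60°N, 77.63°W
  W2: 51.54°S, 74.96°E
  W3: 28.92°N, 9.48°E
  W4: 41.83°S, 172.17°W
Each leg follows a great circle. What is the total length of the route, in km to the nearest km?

44742 km

Leg W1→W2: central angle 2.3757 rad, distance 15152.8 km.
Leg W2→W3: central angle 1.7241 rad, distance 10996.8 km.
Leg W3→W4: central angle 2.9151 rad, distance 18592.7 km.
Total: 15152.8 + 10996.8 + 18592.7 ≈ 44742 km.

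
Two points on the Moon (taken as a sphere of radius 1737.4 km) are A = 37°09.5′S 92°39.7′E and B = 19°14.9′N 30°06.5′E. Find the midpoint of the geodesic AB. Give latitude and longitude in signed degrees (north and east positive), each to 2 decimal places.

The central angle between A and B is δ = 1.4226 rad.
With f = 0.5, the slerp weights are sin((1−f)δ)/sin δ = 0.6600 and sin(fδ)/sin δ = 0.6600.
Weighted sum of the unit vectors: (0.6600)·(-0.0370,0.7961,-0.6040) + (0.6600)·(0.8167,0.4736,0.3297) = (0.5146, 0.8381, -0.1811).
Converting back: φ = atan2(z, √(x²+y²)) = -10.43°, λ = atan2(y, x) = 58.45°.

-10.43°, 58.45°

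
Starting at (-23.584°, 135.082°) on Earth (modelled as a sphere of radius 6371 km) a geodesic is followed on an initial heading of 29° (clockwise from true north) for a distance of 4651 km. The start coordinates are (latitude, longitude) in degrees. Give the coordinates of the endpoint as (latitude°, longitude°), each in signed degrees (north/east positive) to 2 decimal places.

13.68°, 154.52°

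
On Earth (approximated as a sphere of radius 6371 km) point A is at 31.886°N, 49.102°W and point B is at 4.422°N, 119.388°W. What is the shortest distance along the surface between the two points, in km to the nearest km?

7890 km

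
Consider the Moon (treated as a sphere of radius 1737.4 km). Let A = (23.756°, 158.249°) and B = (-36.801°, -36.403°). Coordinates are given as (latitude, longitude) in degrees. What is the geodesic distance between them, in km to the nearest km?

4908 km

In radians: φ₁ = 0.4146, φ₂ = -0.6423, Δλ = 165.348° = 2.8859 rad.
cos c = sin φ₁ sin φ₂ + cos φ₁ cos φ₂ cos Δλ = (0.4028)(-0.5990) + (0.9153)(0.8007)(-0.9675) = -0.95036,
so c = arccos(-0.95036) = 2.82519 rad.
Distance = R·c = 1737.4 × 2.8252 ≈ 4908 km.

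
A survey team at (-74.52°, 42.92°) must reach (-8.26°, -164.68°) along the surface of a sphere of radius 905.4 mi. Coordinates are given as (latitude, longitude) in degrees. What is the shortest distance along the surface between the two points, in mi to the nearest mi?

With latitudes φ₁ = -74.520°, φ₂ = -8.260° and longitude difference Δλ = 152.400°:
cos c = sin φ₁ sin φ₂ + cos φ₁ cos φ₂ cos Δλ = (-0.9637)(-0.1437) + (0.2669)(0.9896)(-0.8862) = -0.09562,
so c = arccos(-0.09562) = 1.66656 rad.
Distance = R·c = 905.4 × 1.6666 ≈ 1509 mi.

1509 mi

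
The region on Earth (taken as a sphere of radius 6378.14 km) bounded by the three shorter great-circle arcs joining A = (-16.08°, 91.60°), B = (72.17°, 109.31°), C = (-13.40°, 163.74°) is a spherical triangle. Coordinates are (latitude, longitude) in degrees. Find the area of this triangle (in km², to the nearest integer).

Side lengths (central angles): a = 1.6182, b = 1.2123, c = 1.5542 rad; semiperimeter s = 2.1923.
By l'Huilier's theorem, tan(E/4) = √[tan(s/2) tan((s−a)/2) tan((s−b)/2) tan((s−c)/2)], giving spherical excess E = 1.2323 rad.
Area = E·R² = 1.2323 × (6378.14)² ≈ 50131091 km².

50131091 km²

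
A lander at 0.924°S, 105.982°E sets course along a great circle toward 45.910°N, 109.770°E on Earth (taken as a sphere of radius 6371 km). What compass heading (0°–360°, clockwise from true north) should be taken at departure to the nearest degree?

4°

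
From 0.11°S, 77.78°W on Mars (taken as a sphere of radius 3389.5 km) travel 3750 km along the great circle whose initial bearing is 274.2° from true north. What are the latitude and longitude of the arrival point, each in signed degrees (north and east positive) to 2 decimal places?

3.71°, -141.10°

Angular distance δ = d/R = 3750/3389.5 = 1.10636 rad; initial bearing θ = 4.7857 rad.
sin φ₂ = sin φ₁ cos δ + cos φ₁ sin δ cos θ = (-0.0019)(0.4479) + (1.0000)(0.8941)(0.0732) = 0.0646, so φ₂ = 3.71°.
Δλ = atan2(sin θ sin δ cos φ₁, cos δ − sin φ₁ sin φ₂) = atan2(-0.8917, 0.4480) = -63.321°.
λ₂ = -77.780° − 63.321° = -141.10°.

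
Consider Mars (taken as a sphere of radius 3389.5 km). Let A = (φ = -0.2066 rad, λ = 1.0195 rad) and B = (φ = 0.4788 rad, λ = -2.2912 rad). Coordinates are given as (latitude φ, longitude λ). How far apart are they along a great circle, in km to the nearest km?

9581 km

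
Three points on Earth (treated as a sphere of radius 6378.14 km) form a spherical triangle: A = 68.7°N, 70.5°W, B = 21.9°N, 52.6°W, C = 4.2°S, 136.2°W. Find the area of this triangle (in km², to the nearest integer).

Side lengths (central angles): a = 1.4949, b = 1.4899, c = 0.8390 rad; semiperimeter s = 1.9119.
By l'Huilier's theorem, tan(E/4) = √[tan(s/2) tan((s−a)/2) tan((s−b)/2) tan((s−c)/2)], giving spherical excess E = 0.7716 rad.
Area = E·R² = 0.7716 × (6378.14)² ≈ 31389316 km².

31389316 km²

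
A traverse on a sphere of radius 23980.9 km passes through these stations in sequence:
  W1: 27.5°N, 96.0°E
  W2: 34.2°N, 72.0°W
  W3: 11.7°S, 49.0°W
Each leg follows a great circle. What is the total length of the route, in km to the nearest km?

Leg W1→W2: central angle 2.0466 rad, distance 49079.4 km.
Leg W2→W3: central angle 0.8873 rad, distance 21277.6 km.
Total: 49079.4 + 21277.6 ≈ 70357 km.

70357 km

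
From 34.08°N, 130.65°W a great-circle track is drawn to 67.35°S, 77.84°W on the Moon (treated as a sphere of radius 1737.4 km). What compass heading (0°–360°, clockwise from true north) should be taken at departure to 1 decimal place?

161.1°

Δλ = 52.810° = 0.9217 rad.
y = sin Δλ · cos φ₂ = (0.7966)(0.3851) = 0.3068
x = cos φ₁ sin φ₂ − sin φ₁ cos φ₂ cos Δλ = (0.8283)(-0.9229) − (0.5603)(0.3851)(0.6045) = -0.8948
θ = atan2(y, x) = 161.08°, so the bearing is 161.1°.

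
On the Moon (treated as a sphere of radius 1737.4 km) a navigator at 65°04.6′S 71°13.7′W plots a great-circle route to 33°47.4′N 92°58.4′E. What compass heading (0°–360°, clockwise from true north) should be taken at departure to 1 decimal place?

155.3°

With φ₁ = -1.1358, φ₂ = 0.5897, Δλ = 2.8659 rad, the forward-azimuth formula gives
θ = atan2( sin Δλ cos φ₂ , cos φ₁ sin φ₂ − sin φ₁ cos φ₂ cos Δλ ) = atan2(0.2263, -0.4909) = 155.25°.
So the initial bearing is 155.3°.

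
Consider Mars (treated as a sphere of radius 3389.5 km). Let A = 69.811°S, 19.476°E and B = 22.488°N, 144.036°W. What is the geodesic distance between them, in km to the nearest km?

7789 km

In radians: φ₁ = -1.2184, φ₂ = 0.3925, Δλ = -163.512° = -2.8538 rad.
cos c = sin φ₁ sin φ₂ + cos φ₁ cos φ₂ cos Δλ = (-0.9386)(0.3825) + (0.3451)(0.9240)(-0.9589) = -0.66475,
so c = arccos(-0.66475) = 2.29796 rad.
Distance = R·c = 3389.5 × 2.2980 ≈ 7789 km.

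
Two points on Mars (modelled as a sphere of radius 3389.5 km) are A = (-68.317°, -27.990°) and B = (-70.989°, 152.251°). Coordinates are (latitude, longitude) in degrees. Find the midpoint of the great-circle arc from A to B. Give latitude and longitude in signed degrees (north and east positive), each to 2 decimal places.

Central angle δ = 0.7102 rad. Interpolating on the sphere with fraction f = 0.5:
P = [sin((1−f)δ)·A + sin(fδ)·B] / sin δ = 0.5333·A + 0.5333·B in Cartesian coordinates,
giving P = (0.0202, -0.0116, -0.9997), i.e. latitude -88.66°, longitude -29.78°.

-88.66°, -29.78°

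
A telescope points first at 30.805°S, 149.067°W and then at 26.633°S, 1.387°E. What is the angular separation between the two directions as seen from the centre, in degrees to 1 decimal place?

116.0°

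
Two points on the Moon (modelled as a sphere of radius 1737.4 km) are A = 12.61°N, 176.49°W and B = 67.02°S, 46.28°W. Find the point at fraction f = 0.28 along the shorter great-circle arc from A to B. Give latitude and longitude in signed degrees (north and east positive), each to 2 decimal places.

-18.20°, -165.58°

Central angle δ = 2.0342 rad. Interpolating on the sphere with fraction f = 0.28:
P = [sin((1−f)δ)·A + sin(fδ)·B] / sin δ = 1.1116·A + 0.6028·B in Cartesian coordinates,
giving P = (-0.9201, -0.2365, -0.3123), i.e. latitude -18.20°, longitude -165.58°.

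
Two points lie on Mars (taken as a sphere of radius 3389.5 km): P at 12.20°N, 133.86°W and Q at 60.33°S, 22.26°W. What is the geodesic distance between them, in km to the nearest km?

Let φ₁ = 0.2129 rad, φ₂ = -1.0530 rad, and Δλ = 1.9478 rad.
cos c = sin φ₁ sin φ₂ + cos φ₁ cos φ₂ cos Δλ = (0.2113)(-0.8689) + (0.9774)(0.4950)(-0.3681) = -0.36173,
so c = arccos(-0.36173) = 1.94091 rad.
Distance = R·c = 3389.5 × 1.9409 ≈ 6579 km.

6579 km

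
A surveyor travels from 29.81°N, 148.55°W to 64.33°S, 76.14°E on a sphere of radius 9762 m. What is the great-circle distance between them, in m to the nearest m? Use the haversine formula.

Let φ₁ = 0.5203 rad, φ₂ = -1.1228 rad, and Δλ = -2.3616 rad.
Haversine: a = sin²(Δφ/2) + cos φ₁ cos φ₂ sin²(Δλ/2) = 0.5361 + (0.8677)(0.4332)(0.8555) = 0.85764.
Central angle c = 2·arcsin(√a) = 2.36781 rad.
Distance = R·c = 9762 × 2.3678 ≈ 23115 m.

23115 m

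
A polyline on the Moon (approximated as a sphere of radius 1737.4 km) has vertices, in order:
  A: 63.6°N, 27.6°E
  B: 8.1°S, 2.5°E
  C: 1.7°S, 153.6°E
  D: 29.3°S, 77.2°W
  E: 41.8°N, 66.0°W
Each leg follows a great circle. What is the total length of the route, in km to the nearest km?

12676 km

Leg A→B: central angle 1.2949 rad, distance 2249.7 km.
Leg B→C: central angle 2.6103 rad, distance 4535.2 km.
Leg C→D: central angle 2.1370 rad, distance 3712.8 km.
Leg D→E: central angle 1.2540 rad, distance 2178.7 km.
Total: 2249.7 + 4535.2 + 3712.8 + 2178.7 ≈ 12676 km.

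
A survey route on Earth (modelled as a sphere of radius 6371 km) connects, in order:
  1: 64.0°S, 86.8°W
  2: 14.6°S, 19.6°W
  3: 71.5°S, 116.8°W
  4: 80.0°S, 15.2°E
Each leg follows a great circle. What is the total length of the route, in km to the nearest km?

Leg 1→2: central angle 1.1691 rad, distance 7448.6 km.
Leg 2→3: central angle 1.3689 rad, distance 8721.1 km.
Leg 3→4: central angle 0.4578 rad, distance 2916.3 km.
Total: 7448.6 + 8721.1 + 2916.3 ≈ 19086 km.

19086 km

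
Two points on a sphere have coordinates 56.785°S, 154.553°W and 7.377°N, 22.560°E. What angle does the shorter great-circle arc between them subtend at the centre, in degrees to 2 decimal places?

130.54°

Let φ₁ = -0.9911 rad, φ₂ = 0.1288 rad, and Δλ = 3.0912 rad.
Haversine: a = sin²(Δφ/2) + cos φ₁ cos φ₂ sin²(Δλ/2) = 0.2821 + (0.5478)(0.9917)(0.9994) = 0.82499.
Central angle c = 2·arcsin(√a) = 2.27835 rad.
So the angular separation is 130.54°.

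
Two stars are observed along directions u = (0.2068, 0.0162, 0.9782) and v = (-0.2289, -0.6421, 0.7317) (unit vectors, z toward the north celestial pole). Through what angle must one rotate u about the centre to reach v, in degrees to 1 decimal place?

u·v = 0.6580; |u| = 1.0000, |v| = 1.0000.
cos θ = (u·v)/(|u||v|) = 0.6580, so θ = 48.9°.

48.9°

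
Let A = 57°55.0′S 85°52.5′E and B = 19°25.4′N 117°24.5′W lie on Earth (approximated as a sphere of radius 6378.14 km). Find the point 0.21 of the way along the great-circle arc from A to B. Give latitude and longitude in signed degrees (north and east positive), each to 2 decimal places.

-72.77°, 151.18°

The central angle between A and B is δ = 2.4067 rad.
With f = 0.21, the slerp weights are sin((1−f)δ)/sin δ = 1.4107 and sin(fδ)/sin δ = 0.7221.
Weighted sum of the unit vectors: (1.4107)·(0.0382,0.5298,-0.8473) + (0.7221)·(-0.4341,-0.8372,0.3325) = (-0.2596, 0.1428, -0.9551).
Converting back: φ = atan2(z, √(x²+y²)) = -72.77°, λ = atan2(y, x) = 151.18°.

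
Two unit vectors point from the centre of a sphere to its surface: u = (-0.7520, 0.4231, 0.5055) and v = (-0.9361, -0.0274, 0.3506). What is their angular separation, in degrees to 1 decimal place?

u·v = 0.8696; |u| = 1.0000, |v| = 1.0000.
cos θ = (u·v)/(|u||v|) = 0.8696, so θ = 29.6°.

29.6°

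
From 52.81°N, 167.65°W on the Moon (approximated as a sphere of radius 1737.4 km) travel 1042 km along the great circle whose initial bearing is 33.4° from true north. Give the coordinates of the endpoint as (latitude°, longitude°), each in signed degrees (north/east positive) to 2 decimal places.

Angular distance δ = d/R = 1042/1737.4 = 0.59975 rad; initial bearing θ = 0.5829 rad.
sin φ₂ = sin φ₁ cos δ + cos φ₁ sin δ cos θ = (0.7966)(0.8255) + (0.6045)(0.5644)(0.8348) = 0.9424, so φ₂ = 70.46°.
Δλ = atan2(sin θ sin δ cos φ₁, cos δ − sin φ₁ sin φ₂) = atan2(0.1878, 0.0747) = 68.310°.
λ₂ = -167.650° + 68.310° = -99.34°.

70.46°, -99.34°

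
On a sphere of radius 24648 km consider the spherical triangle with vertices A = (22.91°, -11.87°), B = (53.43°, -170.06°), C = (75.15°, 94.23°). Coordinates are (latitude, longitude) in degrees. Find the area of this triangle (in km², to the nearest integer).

Side lengths (central angles): a = 0.7058, b = 1.2547, c = 1.7690 rad; semiperimeter s = 1.8647.
By l'Huilier's theorem, tan(E/4) = √[tan(s/2) tan((s−a)/2) tan((s−b)/2) tan((s−c)/2)], giving spherical excess E = 0.4594 rad.
Area = E·R² = 0.4594 × (24648)² ≈ 279071216 km².

279071216 km²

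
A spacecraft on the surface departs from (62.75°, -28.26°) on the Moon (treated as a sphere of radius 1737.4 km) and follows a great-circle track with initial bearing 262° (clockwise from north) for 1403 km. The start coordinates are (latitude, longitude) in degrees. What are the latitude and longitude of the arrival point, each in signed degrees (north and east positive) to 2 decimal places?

Angular distance δ = d/R = 1403/1737.4 = 0.80753 rad; initial bearing θ = 4.5728 rad.
sin φ₂ = sin φ₁ cos δ + cos φ₁ sin δ cos θ = (0.8890)(0.6913) + (0.4579)(0.7226)(-0.1392) = 0.5685, so φ₂ = 34.65°.
Δλ = atan2(sin θ sin δ cos φ₁, cos δ − sin φ₁ sin φ₂) = atan2(-0.3276, 0.1859) = -60.434°.
λ₂ = -28.260° − 60.434° = -88.69°.

34.65°, -88.69°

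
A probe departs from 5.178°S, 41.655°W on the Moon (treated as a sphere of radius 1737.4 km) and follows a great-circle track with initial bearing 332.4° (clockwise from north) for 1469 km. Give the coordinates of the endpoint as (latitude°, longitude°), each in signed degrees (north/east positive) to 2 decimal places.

36.91°, -67.35°

Angular distance δ = d/R = 1469/1737.4 = 0.84552 rad; initial bearing θ = 5.8015 rad.
sin φ₂ = sin φ₁ cos δ + cos φ₁ sin δ cos θ = (-0.0903)(0.6633) + (0.9959)(0.7483)(0.8862) = 0.6006, so φ₂ = 36.91°.
Δλ = atan2(sin θ sin δ cos φ₁, cos δ − sin φ₁ sin φ₂) = atan2(-0.3453, 0.7175) = -25.696°.
λ₂ = -41.655° − 25.696° = -67.35°.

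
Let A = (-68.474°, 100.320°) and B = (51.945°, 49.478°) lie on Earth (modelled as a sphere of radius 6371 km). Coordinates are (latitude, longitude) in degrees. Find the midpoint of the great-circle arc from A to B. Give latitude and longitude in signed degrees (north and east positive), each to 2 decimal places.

-9.07°, 68.02°

Central angle δ = 2.2015 rad. Interpolating on the sphere with fraction f = 0.5:
P = [sin((1−f)δ)·A + sin(fδ)·B] / sin δ = 1.1039·A + 1.1039·B in Cartesian coordinates,
giving P = (0.3696, 0.9157, -0.1577), i.e. latitude -9.07°, longitude 68.02°.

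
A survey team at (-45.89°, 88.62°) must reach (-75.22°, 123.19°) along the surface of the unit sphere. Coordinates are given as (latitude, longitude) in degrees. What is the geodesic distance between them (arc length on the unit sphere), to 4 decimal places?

0.5727

Let φ₁ = -0.8009 rad, φ₂ = -1.3128 rad, and Δλ = 0.6034 rad.
cos c = sin φ₁ sin φ₂ + cos φ₁ cos φ₂ cos Δλ = (-0.7180)(-0.9669) + (0.6960)(0.2551)(0.8234) = 0.84046,
so c = arccos(0.84046) = 0.57266 rad.
On the unit sphere the arc length equals the central angle: 0.5727.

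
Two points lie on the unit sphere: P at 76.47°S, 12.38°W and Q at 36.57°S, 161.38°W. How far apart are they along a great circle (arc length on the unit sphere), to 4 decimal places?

With latitudes φ₁ = -76.470°, φ₂ = -36.570° and longitude difference Δλ = -149.000°:
cos c = sin φ₁ sin φ₂ + cos φ₁ cos φ₂ cos Δλ = (-0.9722)(-0.5958) + (0.2340)(0.8031)(-0.8572) = 0.41821,
so c = arccos(0.41821) = 1.13932 rad.
On the unit sphere the arc length equals the central angle: 1.1393.

1.1393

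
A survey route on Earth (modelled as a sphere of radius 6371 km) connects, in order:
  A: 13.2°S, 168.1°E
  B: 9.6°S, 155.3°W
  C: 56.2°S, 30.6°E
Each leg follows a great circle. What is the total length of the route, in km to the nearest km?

16684 km

Leg A→B: central angle 0.6288 rad, distance 4006.0 km.
Leg B→C: central angle 1.9900 rad, distance 12678.2 km.
Total: 4006.0 + 12678.2 ≈ 16684 km.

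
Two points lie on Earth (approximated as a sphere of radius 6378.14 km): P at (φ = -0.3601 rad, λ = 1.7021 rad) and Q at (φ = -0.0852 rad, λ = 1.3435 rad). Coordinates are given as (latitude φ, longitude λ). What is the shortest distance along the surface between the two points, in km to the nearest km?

With latitudes φ₁ = -20.632°, φ₂ = -4.882° and longitude difference Δλ = -20.546°:
cos c = sin φ₁ sin φ₂ + cos φ₁ cos φ₂ cos Δλ = (-0.3524)(-0.0851) + (0.9359)(0.9964)(0.9364) = 0.90314,
so c = arccos(0.90314) = 0.44378 rad.
Distance = R·c = 6378.14 × 0.4438 ≈ 2830 km.

2830 km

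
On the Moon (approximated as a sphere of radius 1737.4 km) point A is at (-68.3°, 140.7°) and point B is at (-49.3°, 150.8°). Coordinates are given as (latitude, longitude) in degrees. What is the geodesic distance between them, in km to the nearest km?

596 km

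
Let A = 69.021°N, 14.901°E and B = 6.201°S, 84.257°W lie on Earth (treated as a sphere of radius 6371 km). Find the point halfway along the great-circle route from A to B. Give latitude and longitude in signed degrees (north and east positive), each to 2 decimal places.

39.50°, -63.59°

The central angle between A and B is δ = 1.7290 rad.
With f = 0.5, the slerp weights are sin((1−f)δ)/sin δ = 0.7704 and sin(fδ)/sin δ = 0.7704.
Weighted sum of the unit vectors: (0.7704)·(0.3460,0.0921,0.9337) + (0.7704)·(0.0995,-0.9892,-0.1080) = (0.3432, -0.6911, 0.6361).
Converting back: φ = atan2(z, √(x²+y²)) = 39.50°, λ = atan2(y, x) = -63.59°.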